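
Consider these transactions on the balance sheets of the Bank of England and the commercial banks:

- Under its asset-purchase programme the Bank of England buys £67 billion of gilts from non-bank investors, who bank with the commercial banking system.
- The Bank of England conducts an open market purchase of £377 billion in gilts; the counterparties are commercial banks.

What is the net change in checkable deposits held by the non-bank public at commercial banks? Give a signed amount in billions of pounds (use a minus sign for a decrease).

Asset purchase (from non-banks) £67 billion: non-bank counterparties' bank balances rise → +£67B.
OMO purchase (from banks) £377 billion: the counterparty is a bank, so public deposits are unchanged → 0.
Net: 67 + 0 = +£67 billion.

+£67 billion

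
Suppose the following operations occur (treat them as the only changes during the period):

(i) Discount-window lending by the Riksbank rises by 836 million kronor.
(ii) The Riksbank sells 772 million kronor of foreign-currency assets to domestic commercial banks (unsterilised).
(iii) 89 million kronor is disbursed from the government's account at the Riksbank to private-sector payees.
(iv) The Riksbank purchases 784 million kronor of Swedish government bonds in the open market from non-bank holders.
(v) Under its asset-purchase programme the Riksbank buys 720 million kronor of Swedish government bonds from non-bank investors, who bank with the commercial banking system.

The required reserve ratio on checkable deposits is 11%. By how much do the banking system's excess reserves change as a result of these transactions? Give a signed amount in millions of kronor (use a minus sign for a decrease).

+1481.77 million

Discount-window loan 836 million kronor: reserves +836M, deposits 0.
FX sale 772 million kronor: reserves −772M, deposits 0.
Government spending 89 million kronor: reserves +89M, deposits +89M.
Asset purchase (from non-banks) 784 million kronor: reserves +784M, deposits +784M.
Asset purchase (from non-banks) 720 million kronor: reserves +720M, deposits +720M.
Totals: Δreserves = +1657M, Δdeposits = +1593M.
Δrequired reserves = 11% × +1593M = +175.23M.
Δexcess reserves = Δreserves − Δrequired = +1657M − (+175.23M) = +1481.77 million.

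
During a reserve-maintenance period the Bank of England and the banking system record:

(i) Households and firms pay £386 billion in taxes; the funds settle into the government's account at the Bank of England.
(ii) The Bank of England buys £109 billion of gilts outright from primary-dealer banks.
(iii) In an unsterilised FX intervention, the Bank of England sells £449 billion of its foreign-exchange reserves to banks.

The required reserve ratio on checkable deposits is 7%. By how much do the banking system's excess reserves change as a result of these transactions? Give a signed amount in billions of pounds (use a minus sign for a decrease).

Government account inflow £386 billion: reserves −£386B, deposits −£386B.
OMO purchase (from banks) £109 billion: reserves +£109B, deposits 0.
FX sale £449 billion: reserves −£449B, deposits 0.
Totals: Δreserves = −£726B, Δdeposits = −£386B.
Δrequired reserves = 7% × −£386B = −£27.02B.
Δexcess reserves = Δreserves − Δrequired = −£726B − (−£27.02B) = -£698.98 billion.

-£698.98 billion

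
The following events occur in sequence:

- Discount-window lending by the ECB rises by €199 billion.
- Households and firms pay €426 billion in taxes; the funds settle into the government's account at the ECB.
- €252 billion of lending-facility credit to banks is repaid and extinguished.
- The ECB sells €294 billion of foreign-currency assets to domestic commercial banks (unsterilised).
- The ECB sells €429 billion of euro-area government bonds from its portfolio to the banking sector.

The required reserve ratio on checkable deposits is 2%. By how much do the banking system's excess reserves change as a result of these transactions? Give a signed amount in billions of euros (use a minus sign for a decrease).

Discount-window loan €199 billion: reserves +€199B, deposits 0.
Government account inflow €426 billion: reserves −€426B, deposits −€426B.
Discount-window repayment €252 billion: reserves −€252B, deposits 0.
FX sale €294 billion: reserves −€294B, deposits 0.
OMO sale (to banks) €429 billion: reserves −€429B, deposits 0.
Totals: Δreserves = −€1202B, Δdeposits = −€426B.
Δrequired reserves = 2% × −€426B = −€8.52B.
Δexcess reserves = Δreserves − Δrequired = −€1202B − (−€8.52B) = -€1193.48 billion.

-€1193.48 billion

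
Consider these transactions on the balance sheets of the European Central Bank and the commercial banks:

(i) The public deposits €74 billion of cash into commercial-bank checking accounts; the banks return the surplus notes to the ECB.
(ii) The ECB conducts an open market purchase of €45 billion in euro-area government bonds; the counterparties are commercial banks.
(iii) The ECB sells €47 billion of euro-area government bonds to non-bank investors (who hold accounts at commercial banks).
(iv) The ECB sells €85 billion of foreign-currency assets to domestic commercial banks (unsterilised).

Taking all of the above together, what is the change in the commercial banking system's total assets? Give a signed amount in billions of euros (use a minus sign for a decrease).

+€27 billion

ECB balance sheet:
  Assets:      Securities −€2B, Foreign assets −€85B
  Liabilities: Bank reserves −€13B, Currency in circulation −€74B
Commercial banking system:
  Assets:      Reserves at CB −€13B, Securities −€45B, Foreign assets +€85B
  Liabilities: Checkable deposits +€27B
Change in total bank assets = +€27 billion.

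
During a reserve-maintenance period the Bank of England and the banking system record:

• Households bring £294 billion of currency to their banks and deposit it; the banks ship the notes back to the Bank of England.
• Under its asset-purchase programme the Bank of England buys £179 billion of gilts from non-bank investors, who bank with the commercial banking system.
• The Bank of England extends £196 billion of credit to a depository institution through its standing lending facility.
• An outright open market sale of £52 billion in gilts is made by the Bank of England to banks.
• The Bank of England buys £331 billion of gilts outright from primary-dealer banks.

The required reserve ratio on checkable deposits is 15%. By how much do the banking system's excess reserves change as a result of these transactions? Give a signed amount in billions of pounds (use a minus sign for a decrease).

+£877.05 billion

Currency deposit £294 billion: reserves +£294B, deposits +£294B.
Asset purchase (from non-banks) £179 billion: reserves +£179B, deposits +£179B.
Discount-window loan £196 billion: reserves +£196B, deposits 0.
OMO sale (to banks) £52 billion: reserves −£52B, deposits 0.
OMO purchase (from banks) £331 billion: reserves +£331B, deposits 0.
Totals: Δreserves = +£948B, Δdeposits = +£473B.
Δrequired reserves = 15% × +£473B = +£70.95B.
Δexcess reserves = Δreserves − Δrequired = +£948B − (+£70.95B) = +£877.05 billion.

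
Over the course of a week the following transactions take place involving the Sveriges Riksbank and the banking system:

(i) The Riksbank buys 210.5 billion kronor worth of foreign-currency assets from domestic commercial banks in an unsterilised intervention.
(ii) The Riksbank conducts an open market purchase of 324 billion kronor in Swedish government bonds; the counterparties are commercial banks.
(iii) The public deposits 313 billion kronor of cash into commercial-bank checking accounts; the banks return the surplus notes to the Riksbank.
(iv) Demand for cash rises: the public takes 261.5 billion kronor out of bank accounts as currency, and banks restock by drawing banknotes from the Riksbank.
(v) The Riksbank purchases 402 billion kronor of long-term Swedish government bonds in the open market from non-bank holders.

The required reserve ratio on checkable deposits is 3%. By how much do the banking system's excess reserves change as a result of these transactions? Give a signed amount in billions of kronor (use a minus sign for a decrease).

FX purchase 210.5 billion kronor: reserves +210.5B, deposits 0.
OMO purchase (from banks) 324 billion kronor: reserves +324B, deposits 0.
Currency deposit 313 billion kronor: reserves +313B, deposits +313B.
Currency withdrawal 261.5 billion kronor: reserves −261.5B, deposits −261.5B.
Asset purchase (from non-banks) 402 billion kronor: reserves +402B, deposits +402B.
Totals: Δreserves = +988B, Δdeposits = +453.5B.
Δrequired reserves = 3% × +453.5B = +13.605B.
Δexcess reserves = Δreserves − Δrequired = +988B − (+13.605B) = +974.395 billion.

+974.395 billion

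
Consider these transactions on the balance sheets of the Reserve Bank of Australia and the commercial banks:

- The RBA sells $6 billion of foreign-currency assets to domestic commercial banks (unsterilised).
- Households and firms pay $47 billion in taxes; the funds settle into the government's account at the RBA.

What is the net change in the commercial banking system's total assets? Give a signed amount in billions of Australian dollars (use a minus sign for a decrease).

-$47 billion

FX sale $6 billion: just an asset swap on bank balance sheets → 0.
Government account inflow $47 billion: bank balance sheets shrink → −$47B.
Net: 0 − 47 = -$47 billion.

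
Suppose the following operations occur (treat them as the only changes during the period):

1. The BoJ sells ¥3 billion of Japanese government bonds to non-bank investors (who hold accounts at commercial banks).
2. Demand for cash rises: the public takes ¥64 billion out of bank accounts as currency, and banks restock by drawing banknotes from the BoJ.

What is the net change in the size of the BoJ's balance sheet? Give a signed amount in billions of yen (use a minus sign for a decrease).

Asset sale (to non-banks) ¥3 billion: a BoJ asset is shed → −¥3B.
Currency withdrawal ¥64 billion: only the composition of liabilities changes → 0.
Net: −3 + 0 = -¥3 billion.

-¥3 billion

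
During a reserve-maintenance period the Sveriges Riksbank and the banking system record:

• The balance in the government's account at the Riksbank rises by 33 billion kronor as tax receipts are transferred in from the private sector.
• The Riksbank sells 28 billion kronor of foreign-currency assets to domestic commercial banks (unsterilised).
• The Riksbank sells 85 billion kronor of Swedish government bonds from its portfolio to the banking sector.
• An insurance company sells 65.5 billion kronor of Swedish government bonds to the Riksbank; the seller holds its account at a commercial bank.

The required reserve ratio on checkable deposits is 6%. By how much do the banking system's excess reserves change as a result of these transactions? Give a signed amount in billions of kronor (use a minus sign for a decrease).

-82.45 billion

Government account inflow 33 billion kronor: reserves −33B, deposits −33B.
FX sale 28 billion kronor: reserves −28B, deposits 0.
OMO sale (to banks) 85 billion kronor: reserves −85B, deposits 0.
Asset purchase (from non-banks) 65.5 billion kronor: reserves +65.5B, deposits +65.5B.
Totals: Δreserves = −80.5B, Δdeposits = +32.5B.
Δrequired reserves = 6% × +32.5B = +1.95B.
Δexcess reserves = Δreserves − Δrequired = −80.5B − (+1.95B) = -82.45 billion.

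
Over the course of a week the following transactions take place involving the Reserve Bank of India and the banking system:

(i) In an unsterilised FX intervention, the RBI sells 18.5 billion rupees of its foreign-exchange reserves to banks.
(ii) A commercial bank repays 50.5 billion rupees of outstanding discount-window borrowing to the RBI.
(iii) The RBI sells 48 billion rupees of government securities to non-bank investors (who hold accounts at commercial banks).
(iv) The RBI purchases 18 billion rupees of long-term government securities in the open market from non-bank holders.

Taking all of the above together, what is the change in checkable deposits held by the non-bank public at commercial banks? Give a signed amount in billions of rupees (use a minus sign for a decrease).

-30 billion

RBI balance sheet:
  Assets:      Securities −30B, Loans to banks −50.5B, Foreign assets −18.5B
  Liabilities: Bank reserves −99B
Commercial banking system:
  Assets:      Reserves at CB −99B, Foreign assets +18.5B
  Liabilities: Checkable deposits −30B, Borrowings from CB −50.5B
So the change in checkable deposits held by the non-bank public at commercial banks is -30 billion.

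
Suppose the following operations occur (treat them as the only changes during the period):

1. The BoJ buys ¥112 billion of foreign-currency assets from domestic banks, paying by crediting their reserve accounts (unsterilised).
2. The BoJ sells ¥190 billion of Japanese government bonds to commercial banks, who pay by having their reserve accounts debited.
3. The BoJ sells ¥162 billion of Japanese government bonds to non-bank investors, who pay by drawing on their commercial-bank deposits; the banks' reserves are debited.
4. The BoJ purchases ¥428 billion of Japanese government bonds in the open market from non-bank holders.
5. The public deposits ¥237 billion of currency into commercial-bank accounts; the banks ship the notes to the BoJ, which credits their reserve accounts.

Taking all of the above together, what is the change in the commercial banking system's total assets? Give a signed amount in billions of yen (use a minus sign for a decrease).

+¥503 billion

FX purchase ¥112 billion: just an asset swap on bank balance sheets → 0.
OMO sale (to banks) ¥190 billion: just an asset swap on bank balance sheets → 0.
Asset sale (to non-banks) ¥162 billion: bank balance sheets shrink → −¥162B.
Asset purchase (from non-banks) ¥428 billion: bank balance sheets expand → +¥428B.
Currency deposit ¥237 billion: bank balance sheets expand → +¥237B.
Net: 0 + 0 − 162 + 428 + 237 = +¥503 billion.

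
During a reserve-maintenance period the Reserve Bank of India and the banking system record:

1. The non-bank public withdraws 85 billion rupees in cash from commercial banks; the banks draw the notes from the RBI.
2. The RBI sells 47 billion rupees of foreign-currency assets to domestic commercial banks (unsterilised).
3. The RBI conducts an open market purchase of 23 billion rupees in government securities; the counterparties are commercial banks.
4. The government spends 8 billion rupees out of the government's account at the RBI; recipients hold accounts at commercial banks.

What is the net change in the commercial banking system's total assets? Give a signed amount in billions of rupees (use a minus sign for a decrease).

RBI balance sheet:
  Assets:      Securities +23B, Foreign assets −47B
  Liabilities: Bank reserves −101B, Currency in circulation +85B, Government deposits −8B
Commercial banking system:
  Assets:      Reserves at CB −101B, Securities −23B, Foreign assets +47B
  Liabilities: Checkable deposits −77B
Change in total bank assets = -77 billion.

-77 billion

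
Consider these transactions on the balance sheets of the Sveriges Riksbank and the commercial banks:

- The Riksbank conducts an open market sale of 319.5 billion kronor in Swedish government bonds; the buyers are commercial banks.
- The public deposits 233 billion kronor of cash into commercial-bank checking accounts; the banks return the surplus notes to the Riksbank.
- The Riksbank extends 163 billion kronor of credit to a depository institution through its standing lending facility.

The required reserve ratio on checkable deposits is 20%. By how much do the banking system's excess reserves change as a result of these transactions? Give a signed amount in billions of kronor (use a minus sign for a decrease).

OMO sale (to banks) 319.5 billion kronor: reserves −319.5B, deposits 0.
Currency deposit 233 billion kronor: reserves +233B, deposits +233B.
Discount-window loan 163 billion kronor: reserves +163B, deposits 0.
Totals: Δreserves = +76.5B, Δdeposits = +233B.
Δrequired reserves = 20% × +233B = +46.6B.
Δexcess reserves = Δreserves − Δrequired = +76.5B − (+46.6B) = +29.9 billion.

+29.9 billion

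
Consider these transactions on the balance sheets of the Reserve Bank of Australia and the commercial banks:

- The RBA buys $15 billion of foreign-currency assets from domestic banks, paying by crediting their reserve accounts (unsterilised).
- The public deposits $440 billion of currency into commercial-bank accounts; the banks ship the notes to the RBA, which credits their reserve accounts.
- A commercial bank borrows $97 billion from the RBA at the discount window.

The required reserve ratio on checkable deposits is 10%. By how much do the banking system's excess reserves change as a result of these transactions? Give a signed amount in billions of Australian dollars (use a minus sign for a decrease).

FX purchase $15 billion: reserves +$15B, deposits 0.
Currency deposit $440 billion: reserves +$440B, deposits +$440B.
Discount-window loan $97 billion: reserves +$97B, deposits 0.
Totals: Δreserves = +$552B, Δdeposits = +$440B.
Δrequired reserves = 10% × +$440B = +$44B.
Δexcess reserves = Δreserves − Δrequired = +$552B − (+$44B) = +$508 billion.

+$508 billion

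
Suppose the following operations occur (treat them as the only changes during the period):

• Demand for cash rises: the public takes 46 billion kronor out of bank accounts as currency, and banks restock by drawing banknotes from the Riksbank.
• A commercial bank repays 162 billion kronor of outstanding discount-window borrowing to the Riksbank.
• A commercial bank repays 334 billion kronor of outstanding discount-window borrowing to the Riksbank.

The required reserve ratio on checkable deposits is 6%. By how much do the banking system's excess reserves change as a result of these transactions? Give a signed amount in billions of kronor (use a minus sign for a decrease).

Currency withdrawal 46 billion kronor: reserves −46B, deposits −46B.
Discount-window repayment 162 billion kronor: reserves −162B, deposits 0.
Discount-window repayment 334 billion kronor: reserves −334B, deposits 0.
Totals: Δreserves = −542B, Δdeposits = −46B.
Δrequired reserves = 6% × −46B = −2.76B.
Δexcess reserves = Δreserves − Δrequired = −542B − (−2.76B) = -539.24 billion.

-539.24 billion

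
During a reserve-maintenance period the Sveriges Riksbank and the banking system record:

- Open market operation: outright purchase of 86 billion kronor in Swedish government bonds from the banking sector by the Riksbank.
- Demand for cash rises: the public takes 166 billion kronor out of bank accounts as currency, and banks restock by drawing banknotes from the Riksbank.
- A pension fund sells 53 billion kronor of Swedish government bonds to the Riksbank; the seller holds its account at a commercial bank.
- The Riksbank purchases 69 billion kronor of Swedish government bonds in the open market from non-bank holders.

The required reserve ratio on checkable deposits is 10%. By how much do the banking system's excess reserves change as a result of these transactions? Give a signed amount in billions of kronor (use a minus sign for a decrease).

OMO purchase (from banks) 86 billion kronor: reserves +86B, deposits 0.
Currency withdrawal 166 billion kronor: reserves −166B, deposits −166B.
Asset purchase (from non-banks) 53 billion kronor: reserves +53B, deposits +53B.
Asset purchase (from non-banks) 69 billion kronor: reserves +69B, deposits +69B.
Totals: Δreserves = +42B, Δdeposits = −44B.
Δrequired reserves = 10% × −44B = −4.4B.
Δexcess reserves = Δreserves − Δrequired = +42B − (−4.4B) = +46.4 billion.

+46.4 billion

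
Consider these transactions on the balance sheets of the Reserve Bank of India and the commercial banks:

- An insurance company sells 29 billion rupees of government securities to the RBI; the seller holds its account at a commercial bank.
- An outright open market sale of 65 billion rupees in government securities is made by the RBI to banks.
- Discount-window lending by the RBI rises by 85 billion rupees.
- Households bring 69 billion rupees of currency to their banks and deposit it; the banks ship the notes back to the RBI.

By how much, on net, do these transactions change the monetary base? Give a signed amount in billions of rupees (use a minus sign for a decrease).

+49 billion

RBI balance sheet:
  Assets:      Securities −36B, Loans to banks +85B
  Liabilities: Bank reserves +118B, Currency in circulation −69B
Monetary base = currency + reserves: −69B + (+118B) = +49 billion.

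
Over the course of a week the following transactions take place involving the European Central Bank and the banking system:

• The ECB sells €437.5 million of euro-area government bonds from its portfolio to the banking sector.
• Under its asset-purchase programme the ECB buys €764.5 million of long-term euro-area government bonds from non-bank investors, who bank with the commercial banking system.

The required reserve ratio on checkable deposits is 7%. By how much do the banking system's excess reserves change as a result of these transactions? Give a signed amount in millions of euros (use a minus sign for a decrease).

+€273.485 million

OMO sale (to banks) €437.5 million: reserves −€437.5M, deposits 0.
Asset purchase (from non-banks) €764.5 million: reserves +€764.5M, deposits +€764.5M.
Totals: Δreserves = +€327M, Δdeposits = +€764.5M.
Δrequired reserves = 7% × +€764.5M = +€53.515M.
Δexcess reserves = Δreserves − Δrequired = +€327M − (+€53.515M) = +€273.485 million.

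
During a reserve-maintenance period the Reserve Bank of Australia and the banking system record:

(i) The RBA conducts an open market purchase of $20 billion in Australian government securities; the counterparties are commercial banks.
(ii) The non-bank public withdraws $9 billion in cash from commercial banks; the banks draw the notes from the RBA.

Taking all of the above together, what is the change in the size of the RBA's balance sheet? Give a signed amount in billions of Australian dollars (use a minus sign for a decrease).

RBA balance sheet:
  Assets:      Securities +$20B
  Liabilities: Bank reserves +$11B, Currency in circulation +$9B
Commercial banking system:
  Assets:      Reserves at CB +$11B, Securities −$20B
  Liabilities: Checkable deposits −$9B
Change in total RBA assets = +$20 billion.

+$20 billion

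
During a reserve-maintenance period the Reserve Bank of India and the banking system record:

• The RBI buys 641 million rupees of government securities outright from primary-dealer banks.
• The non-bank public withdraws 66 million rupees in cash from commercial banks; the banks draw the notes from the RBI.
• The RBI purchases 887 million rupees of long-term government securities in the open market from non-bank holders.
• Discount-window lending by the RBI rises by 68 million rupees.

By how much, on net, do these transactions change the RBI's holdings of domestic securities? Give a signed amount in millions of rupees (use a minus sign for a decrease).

+1528 million

RBI balance sheet:
  Assets:      Securities +1528M, Loans to banks +68M
  Liabilities: Bank reserves +1530M, Currency in circulation +66M
So the change in the RBI's holdings of domestic securities is +1528 million.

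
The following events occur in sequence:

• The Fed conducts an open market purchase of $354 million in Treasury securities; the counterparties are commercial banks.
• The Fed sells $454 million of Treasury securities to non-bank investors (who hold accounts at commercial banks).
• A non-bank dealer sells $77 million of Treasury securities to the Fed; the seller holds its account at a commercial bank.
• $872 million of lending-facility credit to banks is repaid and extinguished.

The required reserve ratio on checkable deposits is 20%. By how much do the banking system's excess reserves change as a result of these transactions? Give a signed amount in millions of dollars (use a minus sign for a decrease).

-$819.6 million

OMO purchase (from banks) $354 million: reserves +$354M, deposits 0.
Asset sale (to non-banks) $454 million: reserves −$454M, deposits −$454M.
Asset purchase (from non-banks) $77 million: reserves +$77M, deposits +$77M.
Discount-window repayment $872 million: reserves −$872M, deposits 0.
Totals: Δreserves = −$895M, Δdeposits = −$377M.
Δrequired reserves = 20% × −$377M = −$75.4M.
Δexcess reserves = Δreserves − Δrequired = −$895M − (−$75.4M) = -$819.6 million.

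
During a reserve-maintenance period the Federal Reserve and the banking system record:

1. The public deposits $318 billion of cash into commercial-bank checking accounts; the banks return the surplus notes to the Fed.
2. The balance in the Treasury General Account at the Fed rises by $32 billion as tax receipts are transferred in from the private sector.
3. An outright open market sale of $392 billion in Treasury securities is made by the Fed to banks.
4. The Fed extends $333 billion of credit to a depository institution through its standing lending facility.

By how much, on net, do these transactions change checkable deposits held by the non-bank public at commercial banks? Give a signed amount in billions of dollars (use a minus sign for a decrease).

Fed balance sheet:
  Assets:      Securities −$392B, Loans to banks +$333B
  Liabilities: Bank reserves +$227B, Currency in circulation −$318B, Government deposits +$32B
Commercial banking system:
  Assets:      Reserves at CB +$227B, Securities +$392B
  Liabilities: Checkable deposits +$286B, Borrowings from CB +$333B
So the change in checkable deposits held by the non-bank public at commercial banks is +$286 billion.

+$286 billion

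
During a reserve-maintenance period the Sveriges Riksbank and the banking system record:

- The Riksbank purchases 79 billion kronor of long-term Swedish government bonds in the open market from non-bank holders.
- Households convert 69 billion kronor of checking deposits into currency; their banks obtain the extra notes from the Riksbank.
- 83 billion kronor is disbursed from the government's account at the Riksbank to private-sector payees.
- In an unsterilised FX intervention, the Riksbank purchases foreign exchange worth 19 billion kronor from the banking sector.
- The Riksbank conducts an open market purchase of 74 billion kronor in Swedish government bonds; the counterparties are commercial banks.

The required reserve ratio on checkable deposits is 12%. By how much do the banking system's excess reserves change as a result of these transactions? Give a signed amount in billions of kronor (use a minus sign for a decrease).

+174.84 billion

Asset purchase (from non-banks) 79 billion kronor: reserves +79B, deposits +79B.
Currency withdrawal 69 billion kronor: reserves −69B, deposits −69B.
Government spending 83 billion kronor: reserves +83B, deposits +83B.
FX purchase 19 billion kronor: reserves +19B, deposits 0.
OMO purchase (from banks) 74 billion kronor: reserves +74B, deposits 0.
Totals: Δreserves = +186B, Δdeposits = +93B.
Δrequired reserves = 12% × +93B = +11.16B.
Δexcess reserves = Δreserves − Δrequired = +186B − (+11.16B) = +174.84 billion.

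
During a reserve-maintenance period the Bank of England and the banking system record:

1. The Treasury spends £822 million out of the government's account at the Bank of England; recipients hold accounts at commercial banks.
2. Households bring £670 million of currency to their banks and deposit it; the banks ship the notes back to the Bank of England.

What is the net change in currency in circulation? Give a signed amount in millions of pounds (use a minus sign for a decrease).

-£670 million

Bank of England balance sheet:
  Assets:      no change
  Liabilities: Bank reserves +£1492M, Currency in circulation −£670M, Government deposits −£822M
So the change in currency in circulation is -£670 million.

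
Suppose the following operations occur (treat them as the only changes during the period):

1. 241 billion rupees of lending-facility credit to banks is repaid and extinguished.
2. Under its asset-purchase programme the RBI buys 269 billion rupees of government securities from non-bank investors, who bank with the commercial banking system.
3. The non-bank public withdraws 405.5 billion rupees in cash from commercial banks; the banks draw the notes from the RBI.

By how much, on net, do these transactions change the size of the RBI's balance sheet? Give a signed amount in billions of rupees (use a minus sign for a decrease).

+28 billion

RBI balance sheet:
  Assets:      Securities +269B, Loans to banks −241B
  Liabilities: Bank reserves −377.5B, Currency in circulation +405.5B
Commercial banking system:
  Assets:      Reserves at CB −377.5B
  Liabilities: Checkable deposits −136.5B, Borrowings from CB −241B
Change in total RBI assets = +28 billion.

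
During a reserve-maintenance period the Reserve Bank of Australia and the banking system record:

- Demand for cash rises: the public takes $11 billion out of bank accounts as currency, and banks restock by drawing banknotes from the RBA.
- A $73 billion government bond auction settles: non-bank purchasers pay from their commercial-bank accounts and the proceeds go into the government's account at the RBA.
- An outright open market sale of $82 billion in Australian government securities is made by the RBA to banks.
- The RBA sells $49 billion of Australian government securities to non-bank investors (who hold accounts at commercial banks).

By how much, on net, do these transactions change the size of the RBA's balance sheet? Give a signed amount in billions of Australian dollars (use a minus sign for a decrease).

-$131 billion

Currency withdrawal $11 billion: only the composition of liabilities changes → 0.
Government account inflow $73 billion: only the composition of liabilities changes → 0.
OMO sale (to banks) $82 billion: an RBA asset is shed → −$82B.
Asset sale (to non-banks) $49 billion: an RBA asset is shed → −$49B.
Net: 0 + 0 − 82 − 49 = -$131 billion.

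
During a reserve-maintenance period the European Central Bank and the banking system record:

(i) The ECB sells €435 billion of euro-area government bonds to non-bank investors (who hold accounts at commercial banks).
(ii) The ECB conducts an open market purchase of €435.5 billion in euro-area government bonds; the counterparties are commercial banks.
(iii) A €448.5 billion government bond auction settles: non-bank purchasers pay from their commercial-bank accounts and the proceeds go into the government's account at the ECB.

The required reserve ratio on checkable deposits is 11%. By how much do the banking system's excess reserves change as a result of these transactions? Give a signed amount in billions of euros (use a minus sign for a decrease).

-€350.815 billion

Asset sale (to non-banks) €435 billion: reserves −€435B, deposits −€435B.
OMO purchase (from banks) €435.5 billion: reserves +€435.5B, deposits 0.
Government account inflow €448.5 billion: reserves −€448.5B, deposits −€448.5B.
Totals: Δreserves = −€448B, Δdeposits = −€883.5B.
Δrequired reserves = 11% × −€883.5B = −€97.185B.
Δexcess reserves = Δreserves − Δrequired = −€448B − (−€97.185B) = -€350.815 billion.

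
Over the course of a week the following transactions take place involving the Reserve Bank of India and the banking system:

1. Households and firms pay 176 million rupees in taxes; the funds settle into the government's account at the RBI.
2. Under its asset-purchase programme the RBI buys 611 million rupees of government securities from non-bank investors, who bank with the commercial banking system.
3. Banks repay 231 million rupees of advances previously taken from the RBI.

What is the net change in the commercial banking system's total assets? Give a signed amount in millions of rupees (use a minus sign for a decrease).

+204 million

Government account inflow 176 million rupees: bank balance sheets shrink → −176M.
Asset purchase (from non-banks) 611 million rupees: bank balance sheets expand → +611M.
Discount-window repayment 231 million rupees: bank balance sheets shrink → −231M.
Net: −176 + 611 − 231 = +204 million.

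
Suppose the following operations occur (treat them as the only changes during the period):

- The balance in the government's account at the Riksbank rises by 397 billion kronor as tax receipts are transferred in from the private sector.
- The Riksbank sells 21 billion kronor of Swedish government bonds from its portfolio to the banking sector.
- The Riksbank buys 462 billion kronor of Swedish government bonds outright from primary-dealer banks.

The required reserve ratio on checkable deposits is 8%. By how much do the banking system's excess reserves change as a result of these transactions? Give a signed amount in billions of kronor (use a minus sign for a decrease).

Government account inflow 397 billion kronor: reserves −397B, deposits −397B.
OMO sale (to banks) 21 billion kronor: reserves −21B, deposits 0.
OMO purchase (from banks) 462 billion kronor: reserves +462B, deposits 0.
Totals: Δreserves = +44B, Δdeposits = −397B.
Δrequired reserves = 8% × −397B = −31.76B.
Δexcess reserves = Δreserves − Δrequired = +44B − (−31.76B) = +75.76 billion.

+75.76 billion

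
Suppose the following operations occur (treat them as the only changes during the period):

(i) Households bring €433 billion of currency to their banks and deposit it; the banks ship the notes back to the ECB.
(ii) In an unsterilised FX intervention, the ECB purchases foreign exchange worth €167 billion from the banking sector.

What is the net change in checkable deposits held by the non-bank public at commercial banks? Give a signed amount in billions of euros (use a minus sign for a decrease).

+€433 billion

Currency deposit €433 billion: non-bank counterparties' bank balances rise → +€433B.
FX purchase €167 billion: the counterparty is a bank, so public deposits are unchanged → 0.
Net: 433 + 0 = +€433 billion.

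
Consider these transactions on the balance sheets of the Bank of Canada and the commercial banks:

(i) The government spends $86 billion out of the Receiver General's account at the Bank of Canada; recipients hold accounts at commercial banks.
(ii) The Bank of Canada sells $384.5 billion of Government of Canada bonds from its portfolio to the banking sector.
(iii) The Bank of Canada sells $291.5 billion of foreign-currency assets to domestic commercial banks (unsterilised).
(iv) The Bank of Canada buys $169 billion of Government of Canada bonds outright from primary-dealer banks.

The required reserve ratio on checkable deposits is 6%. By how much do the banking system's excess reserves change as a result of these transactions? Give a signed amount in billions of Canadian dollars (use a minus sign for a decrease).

Government spending $86 billion: reserves +$86B, deposits +$86B.
OMO sale (to banks) $384.5 billion: reserves −$384.5B, deposits 0.
FX sale $291.5 billion: reserves −$291.5B, deposits 0.
OMO purchase (from banks) $169 billion: reserves +$169B, deposits 0.
Totals: Δreserves = −$421B, Δdeposits = +$86B.
Δrequired reserves = 6% × +$86B = +$5.16B.
Δexcess reserves = Δreserves − Δrequired = −$421B − (+$5.16B) = -$426.16 billion.

-$426.16 billion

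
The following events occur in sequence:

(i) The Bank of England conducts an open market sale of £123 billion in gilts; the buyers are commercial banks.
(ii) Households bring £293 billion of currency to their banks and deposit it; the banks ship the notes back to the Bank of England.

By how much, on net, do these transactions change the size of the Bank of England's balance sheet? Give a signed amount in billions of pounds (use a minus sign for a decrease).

-£123 billion

OMO sale (to banks) £123 billion: a Bank of England asset is shed → −£123B.
Currency deposit £293 billion: only the composition of liabilities changes → 0.
Net: −123 + 0 = -£123 billion.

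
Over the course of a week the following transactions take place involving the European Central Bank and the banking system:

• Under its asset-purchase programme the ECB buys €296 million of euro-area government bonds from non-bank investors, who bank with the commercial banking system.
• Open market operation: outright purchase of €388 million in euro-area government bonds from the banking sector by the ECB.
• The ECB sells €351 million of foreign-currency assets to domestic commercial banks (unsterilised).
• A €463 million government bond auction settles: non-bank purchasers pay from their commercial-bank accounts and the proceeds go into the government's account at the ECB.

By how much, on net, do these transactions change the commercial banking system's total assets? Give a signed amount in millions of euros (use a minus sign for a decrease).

ECB balance sheet:
  Assets:      Securities +€684M, Foreign assets −€351M
  Liabilities: Bank reserves −€130M, Government deposits +€463M
Commercial banking system:
  Assets:      Reserves at CB −€130M, Securities −€388M, Foreign assets +€351M
  Liabilities: Checkable deposits −€167M
Change in total bank assets = -€167 million.

-€167 million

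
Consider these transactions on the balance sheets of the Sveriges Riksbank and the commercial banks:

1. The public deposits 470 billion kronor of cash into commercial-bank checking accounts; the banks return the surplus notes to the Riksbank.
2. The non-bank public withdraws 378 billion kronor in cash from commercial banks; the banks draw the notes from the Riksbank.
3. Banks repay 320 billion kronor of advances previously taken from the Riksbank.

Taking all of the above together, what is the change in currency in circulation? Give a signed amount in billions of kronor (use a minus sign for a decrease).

Riksbank balance sheet:
  Assets:      Loans to banks −320B
  Liabilities: Bank reserves −228B, Currency in circulation −92B
Commercial banking system:
  Assets:      Reserves at CB −228B
  Liabilities: Checkable deposits +92B, Borrowings from CB −320B
So the change in currency in circulation is -92 billion.

-92 billion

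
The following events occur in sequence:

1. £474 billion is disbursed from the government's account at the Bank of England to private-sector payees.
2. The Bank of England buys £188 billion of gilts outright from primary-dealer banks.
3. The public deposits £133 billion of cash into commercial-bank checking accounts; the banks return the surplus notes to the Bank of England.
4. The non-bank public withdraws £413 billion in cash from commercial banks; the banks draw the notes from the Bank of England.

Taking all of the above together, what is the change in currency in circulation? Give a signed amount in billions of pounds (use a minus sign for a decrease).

Government spending £474 billion: no currency enters or leaves circulation → 0.
OMO purchase (from banks) £188 billion: no currency enters or leaves circulation → 0.
Currency deposit £133 billion: notes return to the central bank → −£133B.
Currency withdrawal £413 billion: notes leave the central bank → +£413B.
Net: 0 + 0 − 133 + 413 = +£280 billion.

+£280 billion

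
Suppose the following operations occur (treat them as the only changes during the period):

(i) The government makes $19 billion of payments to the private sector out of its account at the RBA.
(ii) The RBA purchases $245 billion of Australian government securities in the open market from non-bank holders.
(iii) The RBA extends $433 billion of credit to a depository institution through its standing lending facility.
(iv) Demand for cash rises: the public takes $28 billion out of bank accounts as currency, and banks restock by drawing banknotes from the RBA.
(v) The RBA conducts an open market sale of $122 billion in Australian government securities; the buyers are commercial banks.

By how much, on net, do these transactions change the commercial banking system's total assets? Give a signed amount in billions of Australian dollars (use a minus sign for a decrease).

RBA balance sheet:
  Assets:      Securities +$123B, Loans to banks +$433B
  Liabilities: Bank reserves +$547B, Currency in circulation +$28B, Government deposits −$19B
Commercial banking system:
  Assets:      Reserves at CB +$547B, Securities +$122B
  Liabilities: Checkable deposits +$236B, Borrowings from CB +$433B
Change in total bank assets = +$669 billion.

+$669 billion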